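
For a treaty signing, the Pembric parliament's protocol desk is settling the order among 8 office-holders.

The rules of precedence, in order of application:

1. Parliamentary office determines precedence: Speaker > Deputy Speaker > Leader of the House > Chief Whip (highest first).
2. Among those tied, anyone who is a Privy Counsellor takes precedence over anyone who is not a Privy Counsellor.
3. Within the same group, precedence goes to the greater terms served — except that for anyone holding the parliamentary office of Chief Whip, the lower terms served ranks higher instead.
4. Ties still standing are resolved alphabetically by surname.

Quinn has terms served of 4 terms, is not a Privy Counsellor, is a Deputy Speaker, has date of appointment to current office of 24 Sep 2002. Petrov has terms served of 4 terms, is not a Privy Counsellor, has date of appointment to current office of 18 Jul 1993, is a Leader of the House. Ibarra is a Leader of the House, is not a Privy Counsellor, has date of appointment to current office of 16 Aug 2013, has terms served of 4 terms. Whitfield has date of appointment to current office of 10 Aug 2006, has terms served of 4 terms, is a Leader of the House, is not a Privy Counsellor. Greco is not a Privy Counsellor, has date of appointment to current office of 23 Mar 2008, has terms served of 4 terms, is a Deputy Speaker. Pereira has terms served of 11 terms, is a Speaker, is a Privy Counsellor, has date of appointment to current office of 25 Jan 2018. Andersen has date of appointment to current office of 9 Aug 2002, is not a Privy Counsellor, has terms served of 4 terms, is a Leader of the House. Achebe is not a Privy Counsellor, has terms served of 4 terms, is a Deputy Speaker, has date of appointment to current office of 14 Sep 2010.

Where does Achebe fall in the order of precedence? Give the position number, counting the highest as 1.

By parliamentary office: Pereira (Speaker); then Achebe, Greco and Quinn (Deputy Speaker); then Andersen, Ibarra, Petrov and Whitfield (Leader of the House).
Achebe, Greco and Quinn are each not a Privy Counsellor, so the next rule applies.
Achebe, Greco and Quinn all have terms served 4 terms, so the next rule applies.
Among Achebe, Greco and Quinn, alphabetically by surname: Achebe before Greco before Quinn.
Andersen, Ibarra, Petrov and Whitfield are each not a Privy Counsellor, so the next rule applies.
Andersen, Ibarra, Petrov and Whitfield all have terms served 4 terms, so the next rule applies.
Among Andersen, Ibarra, Petrov and Whitfield, alphabetically by surname: Andersen before Ibarra before Petrov before Whitfield.
Order: Pereira, Achebe, Greco, Quinn, Andersen, Ibarra, Petrov, Whitfield. So position 2.

2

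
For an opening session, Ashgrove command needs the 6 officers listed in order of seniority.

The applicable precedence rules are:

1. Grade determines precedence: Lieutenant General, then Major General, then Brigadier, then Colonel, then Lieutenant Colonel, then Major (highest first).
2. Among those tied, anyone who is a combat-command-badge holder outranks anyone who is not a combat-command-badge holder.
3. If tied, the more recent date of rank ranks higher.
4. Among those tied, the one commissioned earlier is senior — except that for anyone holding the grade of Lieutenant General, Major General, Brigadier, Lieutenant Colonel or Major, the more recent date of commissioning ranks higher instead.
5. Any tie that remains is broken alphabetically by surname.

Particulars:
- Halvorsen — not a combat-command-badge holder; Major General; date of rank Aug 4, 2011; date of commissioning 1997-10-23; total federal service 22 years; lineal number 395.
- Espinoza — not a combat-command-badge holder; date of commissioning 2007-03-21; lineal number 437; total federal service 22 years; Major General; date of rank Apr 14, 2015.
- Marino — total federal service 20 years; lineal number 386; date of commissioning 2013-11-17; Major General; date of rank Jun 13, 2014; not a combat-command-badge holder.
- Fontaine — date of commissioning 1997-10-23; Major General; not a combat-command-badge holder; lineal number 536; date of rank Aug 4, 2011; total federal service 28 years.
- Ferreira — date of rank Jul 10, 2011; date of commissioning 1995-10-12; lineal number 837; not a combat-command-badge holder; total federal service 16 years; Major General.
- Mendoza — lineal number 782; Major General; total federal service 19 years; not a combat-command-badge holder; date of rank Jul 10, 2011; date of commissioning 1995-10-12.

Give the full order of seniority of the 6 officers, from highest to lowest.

Espinoza, Marino, Fontaine, Halvorsen, Ferreira, Mendoza

By grade: Espinoza, Marino, Fontaine, Halvorsen, Ferreira and Mendoza (Major General).
Espinoza, Marino, Fontaine, Halvorsen, Ferreira and Mendoza are each not a combat-command-badge holder, so the next rule applies.
Among Espinoza, Marino, Fontaine, Halvorsen, Ferreira and Mendoza, by date of rank (later first): Espinoza (Apr 14, 2015) before Marino (Jun 13, 2014) before Fontaine and Halvorsen (Aug 4, 2011) before Ferreira and Mendoza (Jul 10, 2011).
Fontaine and Halvorsen both have date of commissioning 1997-10-23, so the next rule applies.
Among Fontaine and Halvorsen, alphabetically by surname: Fontaine before Halvorsen.
Ferreira and Mendoza both have date of commissioning 1995-10-12, so the next rule applies.
Among Ferreira and Mendoza, alphabetically by surname: Ferreira before Mendoza.
Full order: Espinoza, Marino, Fontaine, Halvorsen, Ferreira, Mendoza.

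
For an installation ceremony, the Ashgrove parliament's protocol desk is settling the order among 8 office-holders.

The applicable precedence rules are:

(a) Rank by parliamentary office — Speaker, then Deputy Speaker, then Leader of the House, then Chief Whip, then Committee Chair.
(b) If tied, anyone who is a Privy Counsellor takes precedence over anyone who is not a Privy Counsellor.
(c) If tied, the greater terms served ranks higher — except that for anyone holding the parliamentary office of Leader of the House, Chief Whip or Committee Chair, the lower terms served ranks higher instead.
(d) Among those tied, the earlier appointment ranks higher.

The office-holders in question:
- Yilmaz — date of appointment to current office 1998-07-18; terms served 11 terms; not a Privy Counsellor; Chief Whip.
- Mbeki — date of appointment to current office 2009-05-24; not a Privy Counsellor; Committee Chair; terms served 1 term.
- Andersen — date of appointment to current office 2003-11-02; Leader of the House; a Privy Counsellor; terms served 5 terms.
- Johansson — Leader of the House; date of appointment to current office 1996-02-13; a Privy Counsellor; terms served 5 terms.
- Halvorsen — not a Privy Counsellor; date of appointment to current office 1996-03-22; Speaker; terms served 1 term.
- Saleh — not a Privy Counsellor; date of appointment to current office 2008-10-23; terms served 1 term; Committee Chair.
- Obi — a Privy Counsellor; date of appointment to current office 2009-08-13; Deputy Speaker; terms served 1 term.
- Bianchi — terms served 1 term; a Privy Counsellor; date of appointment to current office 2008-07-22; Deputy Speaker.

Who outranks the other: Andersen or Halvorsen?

Halvorsen

By parliamentary office: Halvorsen (Speaker); then Bianchi and Obi (Deputy Speaker); then Johansson and Andersen (Leader of the House); then Yilmaz (Chief Whip); then Saleh and Mbeki (Committee Chair).
Bianchi and Obi are each a Privy Counsellor, so the next rule applies.
Bianchi and Obi both have terms served 1 term, so the next rule applies.
Among Bianchi and Obi, by date of appointment to current office (earlier first): Bianchi (2008-07-22) before Obi (2009-08-13).
Johansson and Andersen are each a Privy Counsellor, so the next rule applies.
Johansson and Andersen both have terms served 5 terms, so the next rule applies.
Among Johansson and Andersen, by date of appointment to current office (earlier first): Johansson (1996-02-13) before Andersen (2003-11-02).
Saleh and Mbeki are each not a Privy Counsellor, so the next rule applies.
Saleh and Mbeki both have terms served 1 term, so the next rule applies.
Among Saleh and Mbeki, by date of appointment to current office (earlier first): Saleh (2008-10-23) before Mbeki (2009-05-24).
So Halvorsen takes precedence.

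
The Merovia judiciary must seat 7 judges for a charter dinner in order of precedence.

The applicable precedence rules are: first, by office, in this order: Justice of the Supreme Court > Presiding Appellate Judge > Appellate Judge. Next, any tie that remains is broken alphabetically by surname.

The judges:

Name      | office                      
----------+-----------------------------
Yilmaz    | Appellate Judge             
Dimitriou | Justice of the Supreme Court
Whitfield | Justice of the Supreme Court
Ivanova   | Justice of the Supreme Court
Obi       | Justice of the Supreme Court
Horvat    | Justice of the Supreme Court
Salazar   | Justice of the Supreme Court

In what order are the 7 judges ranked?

Dimitriou, Horvat, Ivanova, Obi, Salazar, Whitfield, Yilmaz

By office: Dimitriou, Horvat, Ivanova, Obi, Salazar and Whitfield (Justice of the Supreme Court); then Yilmaz (Appellate Judge).
Among Dimitriou, Horvat, Ivanova, Obi, Salazar and Whitfield, alphabetically by surname: Dimitriou before Horvat before Ivanova before Obi before Salazar before Whitfield.
Full order: Dimitriou, Horvat, Ivanova, Obi, Salazar, Whitfield, Yilmaz.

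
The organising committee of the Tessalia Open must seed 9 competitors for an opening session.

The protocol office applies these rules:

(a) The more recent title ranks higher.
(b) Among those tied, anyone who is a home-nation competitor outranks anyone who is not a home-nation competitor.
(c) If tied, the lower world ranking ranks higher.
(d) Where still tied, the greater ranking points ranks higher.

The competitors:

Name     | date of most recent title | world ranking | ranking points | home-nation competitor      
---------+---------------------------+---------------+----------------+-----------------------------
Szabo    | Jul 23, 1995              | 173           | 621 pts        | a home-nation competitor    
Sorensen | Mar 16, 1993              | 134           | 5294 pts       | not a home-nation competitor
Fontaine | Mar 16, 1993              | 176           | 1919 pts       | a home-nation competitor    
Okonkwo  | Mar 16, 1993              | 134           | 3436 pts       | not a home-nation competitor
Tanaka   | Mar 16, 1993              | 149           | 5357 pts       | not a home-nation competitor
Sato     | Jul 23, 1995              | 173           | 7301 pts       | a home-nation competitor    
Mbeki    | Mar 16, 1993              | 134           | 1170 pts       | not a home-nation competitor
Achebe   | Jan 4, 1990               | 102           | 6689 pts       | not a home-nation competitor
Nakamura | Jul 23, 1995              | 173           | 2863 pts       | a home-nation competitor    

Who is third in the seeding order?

Szabo

By date of most recent title (later first): Sato, Nakamura and Szabo (each Jul 23, 1995); then Fontaine, Sorensen, Okonkwo, Mbeki and Tanaka (each Mar 16, 1993); then Achebe (Jan 4, 1990).
Sato, Nakamura and Szabo are each a home-nation competitor, so the next rule applies.
Sato, Nakamura and Szabo all have world ranking 173, so the next rule applies.
Among Sato, Nakamura and Szabo, by ranking points (higher first): Sato (7301 pts) before Nakamura (2863 pts) before Szabo (621 pts).
Among Fontaine, Sorensen, Okonkwo, Mbeki and Tanaka, a home-nation competitor before not a home-nation competitor: Fontaine (a home-nation competitor) before Sorensen, Okonkwo, Mbeki and Tanaka (not a home-nation competitor).
Among Sorensen, Okonkwo, Mbeki and Tanaka, by world ranking (lower first): Sorensen, Okonkwo and Mbeki (134) before Tanaka (149).
Among Sorensen, Okonkwo and Mbeki, by ranking points (higher first): Sorensen (5294 pts) before Okonkwo (3436 pts) before Mbeki (1170 pts).
Order: Sato, Nakamura, Szabo, Fontaine, Sorensen, Okonkwo, Mbeki, Tanaka, Achebe.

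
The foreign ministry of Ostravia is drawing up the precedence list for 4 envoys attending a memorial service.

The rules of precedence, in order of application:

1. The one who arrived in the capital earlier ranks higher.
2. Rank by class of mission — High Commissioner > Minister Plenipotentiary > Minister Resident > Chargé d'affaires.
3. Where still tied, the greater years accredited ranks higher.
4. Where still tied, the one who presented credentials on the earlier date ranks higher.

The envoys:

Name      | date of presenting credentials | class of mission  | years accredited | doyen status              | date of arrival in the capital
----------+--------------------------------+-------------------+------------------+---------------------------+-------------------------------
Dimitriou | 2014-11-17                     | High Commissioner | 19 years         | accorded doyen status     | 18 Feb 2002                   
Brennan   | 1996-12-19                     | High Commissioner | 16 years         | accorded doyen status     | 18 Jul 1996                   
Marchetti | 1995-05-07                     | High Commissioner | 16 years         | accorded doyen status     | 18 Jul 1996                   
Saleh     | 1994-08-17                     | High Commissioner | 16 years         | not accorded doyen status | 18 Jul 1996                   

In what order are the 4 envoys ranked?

Saleh, Marchetti, Brennan, Dimitriou

By date of arrival in the capital (earlier first): Saleh, Marchetti and Brennan (each 18 Jul 1996); then Dimitriou (18 Feb 2002).
Saleh, Marchetti and Brennan are each High Commissioner, so the next rule applies.
Saleh, Marchetti and Brennan all have years accredited 16 years, so the next rule applies.
Among Saleh, Marchetti and Brennan, by date of presenting credentials (earlier first): Saleh (1994-08-17) before Marchetti (1995-05-07) before Brennan (1996-12-19).
Full order: Saleh, Marchetti, Brennan, Dimitriou.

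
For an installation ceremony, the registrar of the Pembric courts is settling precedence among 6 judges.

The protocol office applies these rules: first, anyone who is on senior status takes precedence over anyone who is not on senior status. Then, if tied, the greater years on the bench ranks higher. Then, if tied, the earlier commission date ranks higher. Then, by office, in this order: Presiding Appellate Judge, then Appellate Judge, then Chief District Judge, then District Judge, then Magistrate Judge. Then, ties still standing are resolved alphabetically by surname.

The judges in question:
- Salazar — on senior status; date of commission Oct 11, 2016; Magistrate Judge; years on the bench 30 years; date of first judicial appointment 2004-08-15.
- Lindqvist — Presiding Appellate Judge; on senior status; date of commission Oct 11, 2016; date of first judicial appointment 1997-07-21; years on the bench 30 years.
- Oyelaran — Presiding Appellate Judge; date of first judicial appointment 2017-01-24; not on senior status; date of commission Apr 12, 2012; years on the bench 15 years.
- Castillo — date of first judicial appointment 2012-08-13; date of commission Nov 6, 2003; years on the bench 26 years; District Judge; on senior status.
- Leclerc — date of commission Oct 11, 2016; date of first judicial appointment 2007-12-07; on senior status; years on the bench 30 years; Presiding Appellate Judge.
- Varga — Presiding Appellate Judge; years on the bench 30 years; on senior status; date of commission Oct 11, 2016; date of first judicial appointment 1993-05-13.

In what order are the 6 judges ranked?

Leclerc, Lindqvist, Varga, Salazar, Castillo, Oyelaran

By the first rule: Leclerc, Lindqvist, Varga, Salazar and Castillo (each on senior status); then Oyelaran (not on senior status).
Among Leclerc, Lindqvist, Varga, Salazar and Castillo, by years on the bench (higher first): Leclerc, Lindqvist, Varga and Salazar (30 years) before Castillo (26 years).
Leclerc, Lindqvist, Varga and Salazar all have date of commission Oct 11, 2016, so the next rule applies.
Among Leclerc, Lindqvist, Varga and Salazar, by office: Leclerc, Lindqvist and Varga (Presiding Appellate Judge) before Salazar (Magistrate Judge).
Among Leclerc, Lindqvist and Varga, alphabetically by surname: Leclerc before Lindqvist before Varga.
Full order: Leclerc, Lindqvist, Varga, Salazar, Castillo, Oyelaran.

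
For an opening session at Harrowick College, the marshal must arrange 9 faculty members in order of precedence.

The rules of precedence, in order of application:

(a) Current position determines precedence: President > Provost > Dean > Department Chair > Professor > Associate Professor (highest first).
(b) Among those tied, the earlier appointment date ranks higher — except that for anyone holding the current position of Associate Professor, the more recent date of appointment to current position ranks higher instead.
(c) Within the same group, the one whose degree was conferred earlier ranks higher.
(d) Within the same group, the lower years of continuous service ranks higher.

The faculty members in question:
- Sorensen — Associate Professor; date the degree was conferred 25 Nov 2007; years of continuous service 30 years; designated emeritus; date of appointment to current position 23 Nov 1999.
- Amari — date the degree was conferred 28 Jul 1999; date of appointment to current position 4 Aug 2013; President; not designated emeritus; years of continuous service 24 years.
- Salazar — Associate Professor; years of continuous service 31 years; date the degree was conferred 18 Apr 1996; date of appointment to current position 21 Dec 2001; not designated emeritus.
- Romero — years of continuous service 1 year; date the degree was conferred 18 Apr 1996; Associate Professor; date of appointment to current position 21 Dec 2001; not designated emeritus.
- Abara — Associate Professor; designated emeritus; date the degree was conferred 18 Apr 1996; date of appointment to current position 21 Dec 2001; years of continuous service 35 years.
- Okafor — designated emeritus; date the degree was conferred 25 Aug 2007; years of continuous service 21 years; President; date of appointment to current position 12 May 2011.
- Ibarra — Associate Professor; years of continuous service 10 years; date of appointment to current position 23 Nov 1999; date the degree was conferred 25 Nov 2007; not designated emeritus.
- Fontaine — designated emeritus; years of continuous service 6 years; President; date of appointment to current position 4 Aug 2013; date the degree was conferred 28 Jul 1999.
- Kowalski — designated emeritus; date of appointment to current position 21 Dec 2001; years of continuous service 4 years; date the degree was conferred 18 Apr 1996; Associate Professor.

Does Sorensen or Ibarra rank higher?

By current position: Okafor, Fontaine and Amari (President); then Romero, Kowalski, Salazar, Abara, Ibarra and Sorensen (Associate Professor).
Among Okafor, Fontaine and Amari, by date of appointment to current position (earlier first): Okafor (12 May 2011) before Fontaine and Amari (4 Aug 2013).
Fontaine and Amari both have date the degree was conferred 28 Jul 1999, so the next rule applies.
Among Fontaine and Amari, by years of continuous service (lower first): Fontaine (6 years) before Amari (24 years).
Among Romero, Kowalski, Salazar, Abara, Ibarra and Sorensen, by date of appointment to current position (later first) (reversed rule for this group): Romero, Kowalski, Salazar and Abara (21 Dec 2001) before Ibarra and Sorensen (23 Nov 1999).
Romero, Kowalski, Salazar and Abara all have date the degree was conferred 18 Apr 1996, so the next rule applies.
Among Romero, Kowalski, Salazar and Abara, by years of continuous service (lower first): Romero (1 year) before Kowalski (4 years) before Salazar (31 years) before Abara (35 years).
Ibarra and Sorensen both have date the degree was conferred 25 Nov 2007, so the next rule applies.
Among Ibarra and Sorensen, by years of continuous service (lower first): Ibarra (10 years) before Sorensen (30 years).
So Ibarra takes precedence.

Ibarra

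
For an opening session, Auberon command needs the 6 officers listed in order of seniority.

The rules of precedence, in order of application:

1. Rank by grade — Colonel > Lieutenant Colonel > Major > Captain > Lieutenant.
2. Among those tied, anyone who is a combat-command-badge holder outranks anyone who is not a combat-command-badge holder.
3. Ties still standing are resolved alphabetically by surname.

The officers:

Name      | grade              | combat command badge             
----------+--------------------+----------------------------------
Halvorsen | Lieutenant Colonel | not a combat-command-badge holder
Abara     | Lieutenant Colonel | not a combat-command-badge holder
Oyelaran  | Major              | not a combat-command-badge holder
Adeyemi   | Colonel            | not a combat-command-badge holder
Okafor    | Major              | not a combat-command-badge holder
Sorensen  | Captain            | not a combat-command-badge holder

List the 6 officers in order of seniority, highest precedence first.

By grade: Adeyemi (Colonel); then Abara and Halvorsen (Lieutenant Colonel); then Okafor and Oyelaran (Major); then Sorensen (Captain).
Abara and Halvorsen are each not a combat-command-badge holder, so the next rule applies.
Among Abara and Halvorsen, alphabetically by surname: Abara before Halvorsen.
Okafor and Oyelaran are each not a combat-command-badge holder, so the next rule applies.
Among Okafor and Oyelaran, alphabetically by surname: Okafor before Oyelaran.
Full order: Adeyemi, Abara, Halvorsen, Okafor, Oyelaran, Sorensen.

Adeyemi, Abara, Halvorsen, Okafor, Oyelaran, Sorensen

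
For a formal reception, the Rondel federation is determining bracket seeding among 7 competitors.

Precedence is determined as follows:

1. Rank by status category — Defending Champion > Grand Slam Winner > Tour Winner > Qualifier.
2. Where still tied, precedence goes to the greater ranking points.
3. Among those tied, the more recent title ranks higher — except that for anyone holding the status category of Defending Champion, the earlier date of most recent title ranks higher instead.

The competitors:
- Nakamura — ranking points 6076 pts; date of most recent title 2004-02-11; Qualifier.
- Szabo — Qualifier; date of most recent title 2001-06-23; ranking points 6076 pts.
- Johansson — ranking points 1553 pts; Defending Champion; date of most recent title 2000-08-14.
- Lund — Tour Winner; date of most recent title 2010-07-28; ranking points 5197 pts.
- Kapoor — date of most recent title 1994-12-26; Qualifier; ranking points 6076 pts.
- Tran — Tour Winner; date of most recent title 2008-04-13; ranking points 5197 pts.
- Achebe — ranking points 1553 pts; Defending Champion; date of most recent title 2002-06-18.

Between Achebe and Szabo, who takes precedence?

By status category: Johansson and Achebe (Defending Champion); then Lund and Tran (Tour Winner); then Nakamura, Szabo and Kapoor (Qualifier).
Johansson and Achebe both have ranking points 1553 pts, so the next rule applies.
Among Johansson and Achebe, by date of most recent title (earlier first) (reversed rule for this group): Johansson (2000-08-14) before Achebe (2002-06-18).
Lund and Tran both have ranking points 5197 pts, so the next rule applies.
Among Lund and Tran, by date of most recent title (later first): Lund (2010-07-28) before Tran (2008-04-13).
Nakamura, Szabo and Kapoor all have ranking points 6076 pts, so the next rule applies.
Among Nakamura, Szabo and Kapoor, by date of most recent title (later first): Nakamura (2004-02-11) before Szabo (2001-06-23) before Kapoor (1994-12-26).
So Achebe takes precedence.

Achebe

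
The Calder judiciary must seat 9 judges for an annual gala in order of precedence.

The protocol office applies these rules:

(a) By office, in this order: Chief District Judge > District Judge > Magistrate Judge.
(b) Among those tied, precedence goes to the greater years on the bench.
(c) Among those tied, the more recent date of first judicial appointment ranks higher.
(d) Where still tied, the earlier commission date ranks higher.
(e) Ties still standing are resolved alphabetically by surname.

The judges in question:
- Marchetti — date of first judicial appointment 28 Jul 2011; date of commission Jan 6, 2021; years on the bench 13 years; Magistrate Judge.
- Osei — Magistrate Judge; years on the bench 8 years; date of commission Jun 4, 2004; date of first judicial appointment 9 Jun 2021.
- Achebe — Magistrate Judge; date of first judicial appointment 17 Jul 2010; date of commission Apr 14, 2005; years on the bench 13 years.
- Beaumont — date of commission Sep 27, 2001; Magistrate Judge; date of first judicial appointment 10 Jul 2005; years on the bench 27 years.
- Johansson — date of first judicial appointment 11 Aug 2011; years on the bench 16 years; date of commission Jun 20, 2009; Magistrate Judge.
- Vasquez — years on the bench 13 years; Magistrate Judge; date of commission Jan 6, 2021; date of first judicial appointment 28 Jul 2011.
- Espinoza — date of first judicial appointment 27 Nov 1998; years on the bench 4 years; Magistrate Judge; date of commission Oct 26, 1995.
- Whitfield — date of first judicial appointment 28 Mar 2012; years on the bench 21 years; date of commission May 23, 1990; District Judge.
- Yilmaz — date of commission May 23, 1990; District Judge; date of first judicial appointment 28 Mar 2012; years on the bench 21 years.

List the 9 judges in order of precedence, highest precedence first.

Whitfield, Yilmaz, Beaumont, Johansson, Marchetti, Vasquez, Achebe, Osei, Espinoza

By office: Whitfield and Yilmaz (District Judge); then Beaumont, Johansson, Marchetti, Vasquez, Achebe, Osei and Espinoza (Magistrate Judge).
Whitfield and Yilmaz both have years on the bench 21 years, so the next rule applies.
Whitfield and Yilmaz both have date of first judicial appointment 28 Mar 2012, so the next rule applies.
Whitfield and Yilmaz both have date of commission May 23, 1990, so the next rule applies.
Among Whitfield and Yilmaz, alphabetically by surname: Whitfield before Yilmaz.
Among Beaumont, Johansson, Marchetti, Vasquez, Achebe, Osei and Espinoza, by years on the bench (higher first): Beaumont (27 years) before Johansson (16 years) before Marchetti, Vasquez and Achebe (13 years) before Osei (8 years) before Espinoza (4 years).
Among Marchetti, Vasquez and Achebe, by date of first judicial appointment (later first): Marchetti and Vasquez (28 Jul 2011) before Achebe (17 Jul 2010).
Marchetti and Vasquez both have date of commission Jan 6, 2021, so the next rule applies.
Among Marchetti and Vasquez, alphabetically by surname: Marchetti before Vasquez.
Full order: Whitfield, Yilmaz, Beaumont, Johansson, Marchetti, Vasquez, Achebe, Osei, Espinoza.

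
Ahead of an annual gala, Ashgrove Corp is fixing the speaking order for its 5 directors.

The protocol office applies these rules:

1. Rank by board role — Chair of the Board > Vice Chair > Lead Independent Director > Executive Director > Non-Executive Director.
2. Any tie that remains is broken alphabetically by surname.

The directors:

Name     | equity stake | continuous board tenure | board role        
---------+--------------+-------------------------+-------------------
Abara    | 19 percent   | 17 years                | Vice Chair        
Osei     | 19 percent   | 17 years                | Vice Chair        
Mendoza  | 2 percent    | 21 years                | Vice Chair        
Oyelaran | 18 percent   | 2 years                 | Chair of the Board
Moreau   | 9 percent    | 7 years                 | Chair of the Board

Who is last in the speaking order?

By board role: Moreau and Oyelaran (Chair of the Board); then Abara, Mendoza and Osei (Vice Chair).
Among Moreau and Oyelaran, alphabetically by surname: Moreau before Oyelaran.
Among Abara, Mendoza and Osei, alphabetically by surname: Abara before Mendoza before Osei.
Order: Moreau, Oyelaran, Abara, Mendoza, Osei.

Osei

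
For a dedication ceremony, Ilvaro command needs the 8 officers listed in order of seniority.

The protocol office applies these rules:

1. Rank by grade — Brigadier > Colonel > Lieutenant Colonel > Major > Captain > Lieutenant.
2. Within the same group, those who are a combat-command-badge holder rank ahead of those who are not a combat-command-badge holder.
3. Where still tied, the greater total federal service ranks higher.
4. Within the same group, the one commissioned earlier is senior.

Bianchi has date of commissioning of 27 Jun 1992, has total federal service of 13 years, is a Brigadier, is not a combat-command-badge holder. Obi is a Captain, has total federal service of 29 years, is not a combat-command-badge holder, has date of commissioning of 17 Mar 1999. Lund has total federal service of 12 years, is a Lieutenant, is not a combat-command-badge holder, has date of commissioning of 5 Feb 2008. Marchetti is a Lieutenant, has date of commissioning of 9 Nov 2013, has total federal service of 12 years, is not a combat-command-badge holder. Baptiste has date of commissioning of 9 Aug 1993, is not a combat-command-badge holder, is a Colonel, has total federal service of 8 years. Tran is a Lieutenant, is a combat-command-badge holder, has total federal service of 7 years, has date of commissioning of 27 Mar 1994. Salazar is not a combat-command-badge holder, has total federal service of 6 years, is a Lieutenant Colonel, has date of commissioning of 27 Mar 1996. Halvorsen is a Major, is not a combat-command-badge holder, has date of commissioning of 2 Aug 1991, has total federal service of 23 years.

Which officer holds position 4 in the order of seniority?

By grade: Bianchi (Brigadier); then Baptiste (Colonel); then Salazar (Lieutenant Colonel); then Halvorsen (Major); then Obi (Captain); then Tran, Lund and Marchetti (Lieutenant).
Among Tran, Lund and Marchetti, a combat-command-badge holder before not a combat-command-badge holder: Tran (a combat-command-badge holder) before Lund and Marchetti (not a combat-command-badge holder).
Lund and Marchetti both have total federal service 12 years, so the next rule applies.
Among Lund and Marchetti, by date of commissioning (earlier first): Lund (5 Feb 2008) before Marchetti (9 Nov 2013).
Order: Bianchi, Baptiste, Salazar, Halvorsen, Obi, Tran, Lund, Marchetti.

Halvorsen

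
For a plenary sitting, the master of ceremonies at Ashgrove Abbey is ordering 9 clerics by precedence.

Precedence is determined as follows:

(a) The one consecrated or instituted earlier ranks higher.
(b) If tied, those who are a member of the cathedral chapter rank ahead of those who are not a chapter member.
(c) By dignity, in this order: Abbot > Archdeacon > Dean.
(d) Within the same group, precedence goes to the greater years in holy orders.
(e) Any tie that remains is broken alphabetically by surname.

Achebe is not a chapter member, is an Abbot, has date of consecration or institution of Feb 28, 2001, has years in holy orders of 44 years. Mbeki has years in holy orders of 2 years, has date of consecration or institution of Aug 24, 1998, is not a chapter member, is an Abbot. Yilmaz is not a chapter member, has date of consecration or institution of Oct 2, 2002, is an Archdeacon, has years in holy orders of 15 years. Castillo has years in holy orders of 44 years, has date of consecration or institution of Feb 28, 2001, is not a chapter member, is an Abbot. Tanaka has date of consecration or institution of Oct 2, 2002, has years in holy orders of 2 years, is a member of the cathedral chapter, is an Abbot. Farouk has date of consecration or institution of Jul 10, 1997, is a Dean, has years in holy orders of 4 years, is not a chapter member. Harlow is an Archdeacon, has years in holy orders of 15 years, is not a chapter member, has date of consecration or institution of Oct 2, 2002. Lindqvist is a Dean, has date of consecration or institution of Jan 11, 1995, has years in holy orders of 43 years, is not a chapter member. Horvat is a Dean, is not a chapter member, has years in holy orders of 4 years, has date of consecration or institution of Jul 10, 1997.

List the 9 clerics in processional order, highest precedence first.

Lindqvist, Farouk, Horvat, Mbeki, Achebe, Castillo, Tanaka, Harlow, Yilmaz

By date of consecration or institution (earlier first): Lindqvist (Jan 11, 1995); then Farouk and Horvat (both Jul 10, 1997); then Mbeki (Aug 24, 1998); then Achebe and Castillo (both Feb 28, 2001); then Tanaka, Harlow and Yilmaz (each Oct 2, 2002).
Farouk and Horvat are each not a chapter member, so the next rule applies.
Farouk and Horvat are each Dean, so the next rule applies.
Farouk and Horvat both have years in holy orders 4 years, so the next rule applies.
Among Farouk and Horvat, alphabetically by surname: Farouk before Horvat.
Achebe and Castillo are each not a chapter member, so the next rule applies.
Achebe and Castillo are each Abbot, so the next rule applies.
Achebe and Castillo both have years in holy orders 44 years, so the next rule applies.
Among Achebe and Castillo, alphabetically by surname: Achebe before Castillo.
Among Tanaka, Harlow and Yilmaz, a member of the cathedral chapter before not a chapter member: Tanaka (a member of the cathedral chapter) before Harlow and Yilmaz (not a chapter member).
Harlow and Yilmaz are each Archdeacon, so the next rule applies.
Harlow and Yilmaz both have years in holy orders 15 years, so the next rule applies.
Among Harlow and Yilmaz, alphabetically by surname: Harlow before Yilmaz.
Full order: Lindqvist, Farouk, Horvat, Mbeki, Achebe, Castillo, Tanaka, Harlow, Yilmaz.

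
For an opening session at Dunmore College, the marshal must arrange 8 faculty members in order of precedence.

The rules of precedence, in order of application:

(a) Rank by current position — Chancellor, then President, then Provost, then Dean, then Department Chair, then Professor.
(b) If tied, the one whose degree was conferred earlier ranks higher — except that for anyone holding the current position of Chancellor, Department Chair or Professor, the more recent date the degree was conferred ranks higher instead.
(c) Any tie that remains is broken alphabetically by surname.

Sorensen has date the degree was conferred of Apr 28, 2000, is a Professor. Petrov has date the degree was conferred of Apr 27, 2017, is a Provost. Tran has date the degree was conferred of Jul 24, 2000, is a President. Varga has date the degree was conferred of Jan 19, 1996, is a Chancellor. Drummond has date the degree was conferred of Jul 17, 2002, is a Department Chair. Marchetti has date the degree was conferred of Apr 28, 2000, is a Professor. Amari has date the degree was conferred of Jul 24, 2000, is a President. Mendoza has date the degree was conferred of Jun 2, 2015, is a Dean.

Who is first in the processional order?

By current position: Varga (Chancellor); then Amari and Tran (President); then Petrov (Provost); then Mendoza (Dean); then Drummond (Department Chair); then Marchetti and Sorensen (Professor).
Amari and Tran both have date the degree was conferred Jul 24, 2000, so the next rule applies.
Among Amari and Tran, alphabetically by surname: Amari before Tran.
Marchetti and Sorensen both have date the degree was conferred Apr 28, 2000, so the next rule applies.
Among Marchetti and Sorensen, alphabetically by surname: Marchetti before Sorensen.
Order: Varga, Amari, Tran, Petrov, Mendoza, Drummond, Marchetti, Sorensen.

Varga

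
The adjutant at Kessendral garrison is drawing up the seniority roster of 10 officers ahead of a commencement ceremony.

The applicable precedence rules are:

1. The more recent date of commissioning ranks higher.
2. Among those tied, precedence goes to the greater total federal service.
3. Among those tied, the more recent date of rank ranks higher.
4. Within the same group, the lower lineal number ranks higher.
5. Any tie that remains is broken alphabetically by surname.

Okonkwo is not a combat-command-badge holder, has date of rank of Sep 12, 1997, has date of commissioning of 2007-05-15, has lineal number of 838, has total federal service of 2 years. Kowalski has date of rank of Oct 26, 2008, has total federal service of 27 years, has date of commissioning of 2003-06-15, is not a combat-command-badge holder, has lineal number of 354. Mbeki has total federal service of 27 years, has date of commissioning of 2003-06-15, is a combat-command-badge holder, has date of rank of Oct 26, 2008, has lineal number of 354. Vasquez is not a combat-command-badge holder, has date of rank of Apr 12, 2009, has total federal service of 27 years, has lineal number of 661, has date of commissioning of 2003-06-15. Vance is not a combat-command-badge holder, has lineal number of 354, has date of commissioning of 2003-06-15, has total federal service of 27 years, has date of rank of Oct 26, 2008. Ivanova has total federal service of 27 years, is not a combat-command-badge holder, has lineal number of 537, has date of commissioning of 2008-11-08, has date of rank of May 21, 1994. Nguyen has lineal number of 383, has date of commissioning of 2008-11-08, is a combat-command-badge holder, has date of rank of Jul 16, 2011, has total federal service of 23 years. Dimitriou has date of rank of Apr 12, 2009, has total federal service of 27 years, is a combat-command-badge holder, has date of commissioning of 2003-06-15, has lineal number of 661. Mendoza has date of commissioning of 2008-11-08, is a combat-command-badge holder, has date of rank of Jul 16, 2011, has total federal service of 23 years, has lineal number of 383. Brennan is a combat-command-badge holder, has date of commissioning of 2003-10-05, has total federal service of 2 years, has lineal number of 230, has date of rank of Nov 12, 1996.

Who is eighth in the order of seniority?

Kowalski

By date of commissioning (later first): Ivanova, Mendoza and Nguyen (each 2008-11-08); then Okonkwo (2007-05-15); then Brennan (2003-10-05); then Dimitriou, Vasquez, Kowalski, Mbeki and Vance (each 2003-06-15).
Among Ivanova, Mendoza and Nguyen, by total federal service (higher first): Ivanova (27 years) before Mendoza and Nguyen (23 years).
Mendoza and Nguyen both have date of rank Jul 16, 2011, so the next rule applies.
Mendoza and Nguyen both have lineal number 383, so the next rule applies.
Among Mendoza and Nguyen, alphabetically by surname: Mendoza before Nguyen.
Dimitriou, Vasquez, Kowalski, Mbeki and Vance all have total federal service 27 years, so the next rule applies.
Among Dimitriou, Vasquez, Kowalski, Mbeki and Vance, by date of rank (later first): Dimitriou and Vasquez (Apr 12, 2009) before Kowalski, Mbeki and Vance (Oct 26, 2008).
Dimitriou and Vasquez both have lineal number 661, so the next rule applies.
Among Dimitriou and Vasquez, alphabetically by surname: Dimitriou before Vasquez.
Kowalski, Mbeki and Vance all have lineal number 354, so the next rule applies.
Among Kowalski, Mbeki and Vance, alphabetically by surname: Kowalski before Mbeki before Vance.
Order: Ivanova, Mendoza, Nguyen, Okonkwo, Brennan, Dimitriou, Vasquez, Kowalski, Mbeki, Vance.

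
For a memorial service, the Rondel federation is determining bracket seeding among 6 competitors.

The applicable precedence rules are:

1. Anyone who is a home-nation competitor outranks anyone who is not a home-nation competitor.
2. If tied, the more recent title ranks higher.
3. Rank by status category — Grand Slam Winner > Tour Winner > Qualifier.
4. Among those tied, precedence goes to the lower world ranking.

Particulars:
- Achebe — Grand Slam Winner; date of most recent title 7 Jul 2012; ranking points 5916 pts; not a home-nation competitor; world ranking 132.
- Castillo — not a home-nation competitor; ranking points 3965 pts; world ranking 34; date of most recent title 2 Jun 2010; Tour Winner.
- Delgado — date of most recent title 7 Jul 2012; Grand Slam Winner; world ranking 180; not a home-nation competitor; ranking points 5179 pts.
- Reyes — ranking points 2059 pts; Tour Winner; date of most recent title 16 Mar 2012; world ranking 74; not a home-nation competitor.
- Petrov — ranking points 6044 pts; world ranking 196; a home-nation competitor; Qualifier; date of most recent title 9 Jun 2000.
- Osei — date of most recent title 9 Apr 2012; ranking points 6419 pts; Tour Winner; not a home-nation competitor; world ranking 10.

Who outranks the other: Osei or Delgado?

By the first rule: Petrov (a home-nation competitor); then Achebe, Delgado, Osei, Reyes and Castillo (each not a home-nation competitor).
Among Achebe, Delgado, Osei, Reyes and Castillo, by date of most recent title (later first): Achebe and Delgado (7 Jul 2012) before Osei (9 Apr 2012) before Reyes (16 Mar 2012) before Castillo (2 Jun 2010).
Achebe and Delgado are each Grand Slam Winner, so the next rule applies.
Among Achebe and Delgado, by world ranking (lower first): Achebe (132) before Delgado (180).
So Delgado takes precedence.

Delgado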